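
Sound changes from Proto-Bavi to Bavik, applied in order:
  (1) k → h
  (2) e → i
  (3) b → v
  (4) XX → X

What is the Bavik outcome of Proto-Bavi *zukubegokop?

zuhuvigohop

Bavik: *zukubegokop
  zukubegokop → zuhubegohop   [unconditioned shift]
  zuhubegohop → zuhubigohop   [vowel merger]
  zuhubigohop → zuhuvigohop   [unconditioned shift]
  zuhuvigohop (rule 4 does not apply)
  giving Bavik zuhuvigohop.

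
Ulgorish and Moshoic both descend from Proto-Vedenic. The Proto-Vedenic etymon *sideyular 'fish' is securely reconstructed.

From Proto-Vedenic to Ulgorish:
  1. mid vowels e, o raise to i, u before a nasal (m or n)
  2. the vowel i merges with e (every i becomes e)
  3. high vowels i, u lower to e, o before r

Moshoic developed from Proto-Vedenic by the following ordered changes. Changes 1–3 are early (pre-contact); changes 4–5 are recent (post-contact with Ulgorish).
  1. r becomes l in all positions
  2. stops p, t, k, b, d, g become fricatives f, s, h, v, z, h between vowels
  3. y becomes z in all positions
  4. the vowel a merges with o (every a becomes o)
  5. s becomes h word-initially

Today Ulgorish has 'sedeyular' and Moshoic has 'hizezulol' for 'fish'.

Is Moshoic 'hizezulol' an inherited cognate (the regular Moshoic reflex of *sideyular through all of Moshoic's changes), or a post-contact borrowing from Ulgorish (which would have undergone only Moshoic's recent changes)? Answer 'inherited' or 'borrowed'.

If inherited, *sideyular would pass through all of Moshoic's changes:
Moshoic: *sideyular > sideyulal > sizeyulal > sizezulal > sizezulol > hizezulol  (by unconditioned shift, intervocalic lenition, unconditioned shift, vowel merger, debuccalisation)
If borrowed from Ulgorish 'sedeyular' after the early changes, it would undergo only the recent ones:
  rule 4 (vowel merger): sedeyular → sedeyulor
  rule 5 (debuccalisation): sedeyulor → hedeyulor
  ⇒ as a loan: hedeyulor
Moshoic 'hizezulol' matches the inherited outcome exactly, so it is an inherited cognate, not a loan.

inherited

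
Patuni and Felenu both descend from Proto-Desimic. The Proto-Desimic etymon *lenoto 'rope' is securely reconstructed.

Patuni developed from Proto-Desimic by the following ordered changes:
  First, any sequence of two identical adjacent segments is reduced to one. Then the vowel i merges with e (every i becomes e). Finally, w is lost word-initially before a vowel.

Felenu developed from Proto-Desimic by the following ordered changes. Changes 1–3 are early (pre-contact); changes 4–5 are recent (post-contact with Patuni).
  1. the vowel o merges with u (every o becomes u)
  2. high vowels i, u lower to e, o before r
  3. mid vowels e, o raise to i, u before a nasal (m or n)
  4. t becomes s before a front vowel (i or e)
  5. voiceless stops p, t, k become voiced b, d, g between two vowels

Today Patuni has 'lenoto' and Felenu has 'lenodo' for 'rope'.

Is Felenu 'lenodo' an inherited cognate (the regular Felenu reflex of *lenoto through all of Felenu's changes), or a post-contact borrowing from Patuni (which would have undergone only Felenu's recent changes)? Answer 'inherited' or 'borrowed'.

If inherited, *lenoto would pass through all of Felenu's changes:
Felenu: *lenoto > lenutu > linutu > linudu  (by vowel merger, pre-nasal raising, intervocalic voicing)
If borrowed from Patuni 'lenoto' after the early changes, it would undergo only the recent ones:
  rule 4 (palatalisation): no change (lenoto)
  rule 5 (intervocalic voicing): lenoto → lenodo
  ⇒ as a loan: lenodo
Felenu 'lenodo' matches the loan outcome 'lenodo', not the inherited 'linudu' — it skipped the early Felenu changes, so it was borrowed from Patuni.

borrowed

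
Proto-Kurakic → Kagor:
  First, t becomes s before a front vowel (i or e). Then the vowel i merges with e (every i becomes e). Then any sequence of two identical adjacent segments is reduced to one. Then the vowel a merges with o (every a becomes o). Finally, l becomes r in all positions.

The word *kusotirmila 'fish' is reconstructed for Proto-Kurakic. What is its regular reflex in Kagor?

kusosermero

Kagor: start from *kusotirmila.
  rule 1 (palatalisation): kusotirmila → kusosirmila
  rule 2 (vowel merger): kusosirmila → kusosermela
  rule 3: no change — kusosermela
  rule 4 (vowel merger): kusosermela → kusosermelo
  rule 5 (unconditioned shift): kusosermelo → kusosermero
  ⇒ Kagor kusosermero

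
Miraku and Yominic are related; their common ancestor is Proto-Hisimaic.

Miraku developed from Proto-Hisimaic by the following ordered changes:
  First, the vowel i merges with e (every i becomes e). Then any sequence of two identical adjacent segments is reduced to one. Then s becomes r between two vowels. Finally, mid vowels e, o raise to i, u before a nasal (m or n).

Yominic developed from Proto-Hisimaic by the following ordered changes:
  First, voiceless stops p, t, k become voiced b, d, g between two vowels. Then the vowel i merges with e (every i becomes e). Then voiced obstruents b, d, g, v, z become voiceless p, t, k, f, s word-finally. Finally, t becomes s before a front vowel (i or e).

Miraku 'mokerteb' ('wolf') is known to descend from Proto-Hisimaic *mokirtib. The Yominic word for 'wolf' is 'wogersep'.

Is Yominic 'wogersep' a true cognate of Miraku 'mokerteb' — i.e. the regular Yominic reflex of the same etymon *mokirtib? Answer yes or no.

Derive the expected Yominic reflex of *mokirtib:
Yominic: start from *mokirtib.
  rule 1 (intervocalic voicing): mokirtib → mogirtib
  rule 2 (vowel merger): mogirtib → mogerteb
  rule 3 (final devoicing): mogerteb → mogertep
  rule 4 (palatalisation): mogertep → mogersep
  ⇒ Yominic mogersep
The regular Yominic reflex would be 'mogersep', but the attested form is 'wogersep'. The correspondence is irregular, so they are not cognates (the Yominic form has a different source).

no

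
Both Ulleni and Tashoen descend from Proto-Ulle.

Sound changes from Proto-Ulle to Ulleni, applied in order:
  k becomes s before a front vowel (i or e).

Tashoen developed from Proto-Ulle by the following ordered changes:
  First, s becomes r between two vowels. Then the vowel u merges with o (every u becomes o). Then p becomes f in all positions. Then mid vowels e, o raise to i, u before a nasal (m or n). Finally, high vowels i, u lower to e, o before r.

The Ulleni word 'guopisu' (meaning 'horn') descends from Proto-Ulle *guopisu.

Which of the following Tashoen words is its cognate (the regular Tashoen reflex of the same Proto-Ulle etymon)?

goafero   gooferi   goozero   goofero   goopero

Tashoen: *guopisu
  guopisu → guopiru   [rhotacism]
  guopiru → goopiro   [vowel merger]
  goopiro → goofiro   [unconditioned shift]
  goofiro (rule 4 does not apply)
  goofiro → goofero   [pre-rhotic lowering]
  giving Tashoen goofero.
Among the options, 'goofero' alone shows every Tashoen change applied in order.

goofero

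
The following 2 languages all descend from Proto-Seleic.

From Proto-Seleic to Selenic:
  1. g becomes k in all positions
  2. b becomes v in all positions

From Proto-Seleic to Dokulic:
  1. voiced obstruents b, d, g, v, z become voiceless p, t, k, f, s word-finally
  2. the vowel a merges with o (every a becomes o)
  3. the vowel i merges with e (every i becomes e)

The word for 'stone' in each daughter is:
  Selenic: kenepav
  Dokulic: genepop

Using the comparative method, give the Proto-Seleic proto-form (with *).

Position 6: Selenic has a, Dokulic has o. Selenic preserves a here (none of its changes turn any other segment into a), so the proto-segment is *a.
Position 1: Selenic has k, Dokulic has g. Dokulic preserves g here (none of its changes turn any other segment into g), so the proto-segment is *g.
Verify the candidate proto-form against each daughter:
Selenic: *genepab
  genepab → kenepab   [unconditioned shift]
  kenepab → kenepav   [unconditioned shift]
  giving Selenic kenepav.
Dokulic: *genepab > genepap > genepop  (by final devoicing, vowel merger)
Only *genepab yields all of Selenic kenepav, Dokulic genepop.

*genepab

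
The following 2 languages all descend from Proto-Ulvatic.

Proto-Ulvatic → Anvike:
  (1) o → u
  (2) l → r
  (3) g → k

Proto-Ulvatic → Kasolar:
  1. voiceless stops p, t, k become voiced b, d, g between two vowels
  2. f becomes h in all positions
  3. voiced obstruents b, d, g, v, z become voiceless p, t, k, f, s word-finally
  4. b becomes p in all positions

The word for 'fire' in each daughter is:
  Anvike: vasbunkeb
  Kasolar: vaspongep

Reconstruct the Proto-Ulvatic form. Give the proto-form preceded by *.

*vasbongeb

Position 9: Anvike has b, Kasolar has p. Anvike preserves b here (none of its changes turn any other segment into b), so the proto-segment is *b.
Position 5: Anvike has u, Kasolar has o. Kasolar preserves o here (none of its changes turn any other segment into o), so the proto-segment is *o.
Position 4: Anvike has b, Kasolar has p. Anvike preserves b here (none of its changes turn any other segment into b), so the proto-segment is *b.
Continuing position by position gives *vasbongeb; check it forward:
Anvike: *vasbongeb > vasbungeb > vasbunkeb  (by vowel merger, unconditioned shift)
Kasolar: start from *vasbongeb.
  rule 1: no change — vasbongeb
  rule 2: no change — vasbongeb
  rule 3 (final devoicing): vasbongeb → vasbongep
  rule 4 (unconditioned shift): vasbongep → vaspongep
  ⇒ Kasolar vaspongep
Only *vasbongeb yields all of Anvike vasbunkeb, Kasolar vaspongep.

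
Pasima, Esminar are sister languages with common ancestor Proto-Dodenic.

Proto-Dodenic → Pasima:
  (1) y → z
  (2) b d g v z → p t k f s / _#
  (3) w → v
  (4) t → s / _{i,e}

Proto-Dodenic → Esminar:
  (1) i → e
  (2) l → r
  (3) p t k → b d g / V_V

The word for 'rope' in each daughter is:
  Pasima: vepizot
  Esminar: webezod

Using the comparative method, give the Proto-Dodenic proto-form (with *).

*wepizod

Position 4: Pasima has i, Esminar has e. Pasima preserves i here (none of its changes turn any other segment into i), so the proto-segment is *i.
Position 3: Pasima has p, Esminar has b. Taking the neighbouring segments as reconstructed: Pasima p can only go back to *p; Esminar b could go back to *p or *b — the one source consistent with every daughter is *p.
Position 7: Pasima has t, Esminar has d. Taking the neighbouring segments as reconstructed: Pasima t could go back to *t or *d; Esminar d can only go back to *d — the one source consistent with every daughter is *d.
Verify the candidate proto-form against each daughter:
Pasima: start from *wepizod.
  rule 1: no change — wepizod
  rule 2 (final devoicing): wepizod → wepizot
  rule 3 (unconditioned shift): wepizot → vepizot
  rule 4: no change — vepizot
  ⇒ Pasima vepizot
Esminar: start from *wepizod.
  rule 1 (vowel merger): wepizod → wepezod
  rule 2: no change — wepezod
  rule 3 (intervocalic voicing): wepezod → webezod
  ⇒ Esminar webezod
No other proto-form is consistent with every reflex, so the reconstruction is *wepizod.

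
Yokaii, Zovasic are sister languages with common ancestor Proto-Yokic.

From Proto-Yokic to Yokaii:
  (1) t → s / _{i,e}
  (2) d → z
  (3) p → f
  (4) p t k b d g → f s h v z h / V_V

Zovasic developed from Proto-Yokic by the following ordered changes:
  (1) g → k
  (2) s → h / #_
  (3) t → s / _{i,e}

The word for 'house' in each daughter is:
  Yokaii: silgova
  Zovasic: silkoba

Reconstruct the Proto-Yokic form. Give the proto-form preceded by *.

*tilgoba

Position 4: Yokaii has g, Zovasic has k. Yokaii preserves g here (none of its changes turn any other segment into g), so the proto-segment is *g.
Position 1: Yokaii has s, Zovasic has s. Taking the neighbouring segments as reconstructed: Yokaii s could go back to *t or *s; Zovasic s can only go back to *t — the one source consistent with every daughter is *t.
Position 6: Yokaii has v, Zovasic has b. Zovasic preserves b here (none of its changes turn any other segment into b), so the proto-segment is *b.
The remaining positions agree across the daughters. Check the candidate against every language:
Yokaii: start from *tilgoba.
  rule 1 (palatalisation): tilgoba → silgoba
  rule 2: no change — silgoba
  rule 3: no change — silgoba
  rule 4 (intervocalic lenition): silgoba → silgova
  ⇒ Yokaii silgova
Zovasic: start from *tilgoba.
  rule 1 (unconditioned shift): tilgoba → tilkoba
  rule 2: no change — tilkoba
  rule 3 (palatalisation): tilkoba → silkoba
  ⇒ Zovasic silkoba
No other proto-form is consistent with every reflex, so the reconstruction is *tilgoba.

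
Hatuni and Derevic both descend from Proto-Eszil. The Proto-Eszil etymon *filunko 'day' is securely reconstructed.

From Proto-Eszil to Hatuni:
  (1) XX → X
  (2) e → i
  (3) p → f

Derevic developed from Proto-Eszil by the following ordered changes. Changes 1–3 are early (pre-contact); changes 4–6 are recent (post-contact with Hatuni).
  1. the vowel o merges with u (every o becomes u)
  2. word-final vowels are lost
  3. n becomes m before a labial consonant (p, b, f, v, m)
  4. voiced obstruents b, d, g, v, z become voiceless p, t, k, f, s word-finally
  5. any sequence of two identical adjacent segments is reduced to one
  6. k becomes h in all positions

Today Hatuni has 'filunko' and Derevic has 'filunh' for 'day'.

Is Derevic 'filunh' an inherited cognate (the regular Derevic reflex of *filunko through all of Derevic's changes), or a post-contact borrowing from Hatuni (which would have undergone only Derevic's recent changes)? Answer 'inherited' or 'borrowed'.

If inherited, *filunko would pass through all of Derevic's changes:
Derevic: start from *filunko.
  rule 1 (vowel merger): filunko → filunku
  rule 2 (apocope): filunku → filunk
  rule 3: no change — filunk
  rule 4: no change — filunk
  rule 5: no change — filunk
  rule 6 (unconditioned shift): filunk → filunh
  ⇒ Derevic filunh
If borrowed from Hatuni 'filunko' after the early changes, it would undergo only the recent ones:
  rule 4 (final devoicing): no change (filunko)
  rule 5 (degemination): no change (filunko)
  rule 6 (unconditioned shift): filunko → filunho
  ⇒ as a loan: filunho
Derevic 'filunh' matches the inherited outcome exactly, so it is an inherited cognate, not a loan.

inherited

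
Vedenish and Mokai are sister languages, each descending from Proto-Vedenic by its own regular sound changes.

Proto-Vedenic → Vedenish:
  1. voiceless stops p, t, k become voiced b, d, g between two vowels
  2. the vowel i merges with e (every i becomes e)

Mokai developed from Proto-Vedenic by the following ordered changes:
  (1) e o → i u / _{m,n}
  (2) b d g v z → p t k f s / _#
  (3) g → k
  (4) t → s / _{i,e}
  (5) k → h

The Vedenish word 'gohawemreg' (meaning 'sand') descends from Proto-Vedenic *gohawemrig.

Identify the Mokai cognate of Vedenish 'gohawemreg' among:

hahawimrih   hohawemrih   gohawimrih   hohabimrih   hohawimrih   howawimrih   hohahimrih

hohawimrih

Mokai: *gohawemrig > gohawimrig > gohawimrik > kohawimrik > hohawimrih  (by pre-nasal raising, final devoicing, unconditioned shift, unconditioned shift)
Among the options, 'hohawimrih' alone shows every Mokai change applied in order.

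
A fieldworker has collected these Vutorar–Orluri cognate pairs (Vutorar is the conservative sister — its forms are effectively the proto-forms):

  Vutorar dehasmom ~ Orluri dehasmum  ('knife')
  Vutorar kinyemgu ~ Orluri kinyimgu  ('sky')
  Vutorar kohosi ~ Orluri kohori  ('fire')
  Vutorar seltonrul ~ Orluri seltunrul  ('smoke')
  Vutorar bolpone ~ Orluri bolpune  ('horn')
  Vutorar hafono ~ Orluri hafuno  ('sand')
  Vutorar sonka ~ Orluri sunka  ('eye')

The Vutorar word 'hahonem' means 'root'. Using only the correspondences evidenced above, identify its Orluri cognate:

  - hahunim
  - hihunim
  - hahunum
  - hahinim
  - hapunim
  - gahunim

seltonrul ~ seltunrul, bolpone ~ bolpune — Vutorar o corresponds to Orluri u after a consonant, before a nasal.
kinyemgu ~ kinyimgu — Vutorar e corresponds to Orluri i after a consonant, before a nasal.
Applying these to Vutorar 'hahonem':
  hahonem → hahunem   (o→u after a consonant, before a nasal)
  hahunem → hahunim   (e→i after a consonant, before a nasal)
So the Orluri cognate is 'hahunim'.

hahunim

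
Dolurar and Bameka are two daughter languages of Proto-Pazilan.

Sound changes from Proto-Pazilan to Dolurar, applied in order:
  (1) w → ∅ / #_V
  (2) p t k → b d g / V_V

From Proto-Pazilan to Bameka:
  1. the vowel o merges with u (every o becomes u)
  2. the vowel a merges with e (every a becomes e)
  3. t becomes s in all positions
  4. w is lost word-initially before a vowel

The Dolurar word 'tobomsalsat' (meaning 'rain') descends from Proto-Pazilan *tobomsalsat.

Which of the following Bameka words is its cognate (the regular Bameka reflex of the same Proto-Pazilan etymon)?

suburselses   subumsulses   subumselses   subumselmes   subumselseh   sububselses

subumselses

Bameka: start from *tobomsalsat.
  rule 1 (vowel merger): tobomsalsat → tubumsalsat
  rule 2 (vowel merger): tubumsalsat → tubumselset
  rule 3 (unconditioned shift): tubumselset → subumselses
  rule 4: no change — subumselses
  ⇒ Bameka subumselses
Among the options, 'subumselses' alone shows every Bameka change applied in order.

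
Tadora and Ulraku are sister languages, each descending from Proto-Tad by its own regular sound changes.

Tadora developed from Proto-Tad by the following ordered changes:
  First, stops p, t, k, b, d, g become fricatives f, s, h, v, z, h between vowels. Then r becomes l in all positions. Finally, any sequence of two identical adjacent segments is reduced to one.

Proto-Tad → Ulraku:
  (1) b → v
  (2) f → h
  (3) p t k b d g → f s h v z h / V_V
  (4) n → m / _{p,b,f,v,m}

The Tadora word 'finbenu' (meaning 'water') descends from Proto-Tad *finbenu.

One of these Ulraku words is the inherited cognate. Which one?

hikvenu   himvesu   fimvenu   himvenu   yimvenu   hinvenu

Ulraku: *finbenu > finvenu > hinvenu > himvenu  (by unconditioned shift, unconditioned shift, nasal place assimilation)
Only 'himvenu' matches the regular Ulraku development of *finbenu.

himvenu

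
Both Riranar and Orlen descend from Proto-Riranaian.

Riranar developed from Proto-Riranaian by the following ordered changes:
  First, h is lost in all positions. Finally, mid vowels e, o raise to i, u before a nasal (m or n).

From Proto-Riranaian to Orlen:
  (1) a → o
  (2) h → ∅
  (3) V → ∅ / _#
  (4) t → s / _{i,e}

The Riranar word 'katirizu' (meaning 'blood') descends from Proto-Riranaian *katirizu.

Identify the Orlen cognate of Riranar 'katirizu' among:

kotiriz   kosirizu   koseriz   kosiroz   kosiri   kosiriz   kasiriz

kosiriz

Orlen: *katirizu
  katirizu → kotirizu   [vowel merger]
  kotirizu (rule 2 does not apply)
  kotirizu → kotiriz   [apocope]
  kotiriz → kosiriz   [palatalisation]
  giving Orlen kosiriz.
Only 'kosiriz' matches the regular Orlen development of *katirizu.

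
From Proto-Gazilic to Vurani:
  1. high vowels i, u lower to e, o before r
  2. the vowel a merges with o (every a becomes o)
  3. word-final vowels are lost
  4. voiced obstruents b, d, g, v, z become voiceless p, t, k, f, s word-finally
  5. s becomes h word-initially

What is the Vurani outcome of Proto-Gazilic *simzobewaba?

himzobewop

Vurani: *simzobewaba > simzobewobo > simzobewob > simzobewop > himzobewop  (by vowel merger, apocope, final devoicing, debuccalisation)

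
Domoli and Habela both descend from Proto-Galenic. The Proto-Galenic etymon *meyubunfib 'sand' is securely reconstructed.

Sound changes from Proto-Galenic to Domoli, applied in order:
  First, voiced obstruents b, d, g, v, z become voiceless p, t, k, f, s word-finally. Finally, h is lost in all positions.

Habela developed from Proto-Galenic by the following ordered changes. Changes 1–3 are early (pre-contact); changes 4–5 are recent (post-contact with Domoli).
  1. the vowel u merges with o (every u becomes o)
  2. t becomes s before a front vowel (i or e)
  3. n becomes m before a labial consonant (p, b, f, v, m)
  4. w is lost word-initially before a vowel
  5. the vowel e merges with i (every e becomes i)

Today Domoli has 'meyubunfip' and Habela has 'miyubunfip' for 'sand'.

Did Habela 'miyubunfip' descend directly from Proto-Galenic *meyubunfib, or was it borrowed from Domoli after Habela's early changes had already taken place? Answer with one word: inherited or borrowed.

If inherited, *meyubunfib would pass through all of Habela's changes:
Habela: *meyubunfib
  meyubunfib → meyobonfib   [vowel merger]
  meyobonfib (rule 2 does not apply)
  meyobonfib → meyobomfib   [nasal place assimilation]
  meyobomfib (rule 4 does not apply)
  meyobomfib → miyobomfib   [vowel merger]
  giving Habela miyobomfib.
If borrowed from Domoli 'meyubunfip' after the early changes, it would undergo only the recent ones:
  rule 4 (glide loss): no change (meyubunfip)
  rule 5 (vowel merger): meyubunfip → miyubunfip
  ⇒ as a loan: miyubunfip
Habela 'miyubunfip' matches the loan outcome 'miyubunfip', not the inherited 'miyobomfib' — it skipped the early Habela changes, so it was borrowed from Domoli.

borrowed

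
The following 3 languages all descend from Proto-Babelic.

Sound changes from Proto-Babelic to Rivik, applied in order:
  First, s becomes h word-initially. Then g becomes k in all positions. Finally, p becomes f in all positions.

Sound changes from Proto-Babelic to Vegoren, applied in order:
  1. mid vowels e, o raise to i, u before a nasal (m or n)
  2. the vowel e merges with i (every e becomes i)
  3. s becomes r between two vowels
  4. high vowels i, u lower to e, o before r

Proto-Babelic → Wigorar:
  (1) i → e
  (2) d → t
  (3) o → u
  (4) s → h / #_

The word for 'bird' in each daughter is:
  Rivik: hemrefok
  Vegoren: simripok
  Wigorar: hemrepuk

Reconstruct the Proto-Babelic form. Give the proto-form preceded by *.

Position 6: Rivik has f, Vegoren has p, Wigorar has p. Vegoren preserves p here (none of its changes turn any other segment into p), so the proto-segment is *p.
Position 2: Rivik has e, Vegoren has i, Wigorar has e. Rivik preserves e here (none of its changes turn any other segment into e), so the proto-segment is *e.
Continuing position by position gives *semrepok; check it forward:
Rivik: *semrepok
  semrepok → hemrepok   [debuccalisation]
  hemrepok (rule 2 does not apply)
  hemrepok → hemrefok   [unconditioned shift]
  giving Rivik hemrefok.
Vegoren: start from *semrepok.
  rule 1 (pre-nasal raising): semrepok → simrepok
  rule 2 (vowel merger): simrepok → simripok
  rule 3: no change — simripok
  rule 4: no change — simripok
  ⇒ Vegoren simripok
Wigorar: start from *semrepok.
  rule 1: no change — semrepok
  rule 2: no change — semrepok
  rule 3 (vowel merger): semrepok → semrepuk
  rule 4 (debuccalisation): semrepuk → hemrepuk
  ⇒ Wigorar hemrepuk
No other proto-form is consistent with every reflex, so the reconstruction is *semrepok.

*semrepok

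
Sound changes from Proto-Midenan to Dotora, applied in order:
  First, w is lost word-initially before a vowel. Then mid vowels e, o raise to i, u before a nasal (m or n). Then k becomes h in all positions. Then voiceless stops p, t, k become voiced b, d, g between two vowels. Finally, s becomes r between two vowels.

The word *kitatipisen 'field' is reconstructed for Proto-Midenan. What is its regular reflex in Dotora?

hidadibirin

Dotora: *kitatipisen > kitatipisin > hitatipisin > hidadibisin > hidadibirin  (by pre-nasal raising, unconditioned shift, intervocalic voicing, rhotacism)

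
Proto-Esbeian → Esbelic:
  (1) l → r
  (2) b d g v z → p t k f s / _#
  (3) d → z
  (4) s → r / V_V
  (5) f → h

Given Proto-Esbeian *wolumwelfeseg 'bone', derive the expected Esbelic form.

Esbelic: *wolumwelfeseg > worumwerfeseg > worumwerfesek > worumwerferek > worumwerherek  (by unconditioned shift, final devoicing, rhotacism, unconditioned shift)

worumwerherek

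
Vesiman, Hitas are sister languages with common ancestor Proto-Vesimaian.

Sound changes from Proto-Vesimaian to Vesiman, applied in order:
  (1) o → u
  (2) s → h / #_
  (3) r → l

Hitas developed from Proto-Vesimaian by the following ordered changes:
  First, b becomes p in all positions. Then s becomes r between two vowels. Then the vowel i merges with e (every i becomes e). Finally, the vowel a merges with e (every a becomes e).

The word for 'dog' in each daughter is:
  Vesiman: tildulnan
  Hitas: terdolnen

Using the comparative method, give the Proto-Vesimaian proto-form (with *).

Position 2: Vesiman has i, Hitas has e. Vesiman preserves i here (none of its changes turn any other segment into i), so the proto-segment is *i.
Position 3: Vesiman has l, Hitas has r. Taking the neighbouring segments as reconstructed: Vesiman l could go back to *l or *r; Hitas r can only go back to *r — the one source consistent with every daughter is *r.
Position 5: Vesiman has u, Hitas has o. Hitas preserves o here (none of its changes turn any other segment into o), so the proto-segment is *o.
Continuing position by position gives *tirdolnan; check it forward:
Vesiman: *tirdolnan
  tirdolnan → tirdulnan   [vowel merger]
  tirdulnan (rule 2 does not apply)
  tirdulnan → tildulnan   [unconditioned shift]
  giving Vesiman tildulnan.
Hitas: *tirdolnan
  tirdolnan (rule 1 does not apply)
  tirdolnan (rule 2 does not apply)
  tirdolnan → terdolnan   [vowel merger]
  terdolnan → terdolnen   [vowel merger]
  giving Hitas terdolnen.
*tirdolnan is the unique common source.

*tirdolnan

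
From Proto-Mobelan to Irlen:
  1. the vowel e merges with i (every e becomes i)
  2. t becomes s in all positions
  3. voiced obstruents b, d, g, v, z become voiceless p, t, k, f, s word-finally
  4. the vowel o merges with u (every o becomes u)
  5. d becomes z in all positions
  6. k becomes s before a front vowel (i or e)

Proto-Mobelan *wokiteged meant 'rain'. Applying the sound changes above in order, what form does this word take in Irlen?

Irlen: *wokiteged
  wokiteged → wokitigid   [vowel merger]
  wokitigid → wokisigid   [unconditioned shift]
  wokisigid → wokisigit   [final devoicing]
  wokisigit → wukisigit   [vowel merger]
  wukisigit (rule 5 does not apply)
  wukisigit → wusisigit   [palatalisation]
  giving Irlen wusisigit.

wusisigit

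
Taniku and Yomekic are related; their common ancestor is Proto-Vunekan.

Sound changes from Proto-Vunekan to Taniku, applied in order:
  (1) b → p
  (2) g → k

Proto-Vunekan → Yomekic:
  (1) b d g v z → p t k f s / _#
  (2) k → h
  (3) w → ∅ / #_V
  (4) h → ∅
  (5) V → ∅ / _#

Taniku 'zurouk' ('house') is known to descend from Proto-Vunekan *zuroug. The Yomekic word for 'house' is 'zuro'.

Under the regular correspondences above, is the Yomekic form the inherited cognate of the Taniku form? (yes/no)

Derive the expected Yomekic reflex of *zuroug:
Yomekic: *zuroug
  zuroug → zurouk   [final devoicing]
  zurouk → zurouh   [unconditioned shift]
  zurouh (rule 3 does not apply)
  zurouh → zurou   [h-loss]
  zurou → zuro   [apocope]
  giving Yomekic zuro.
Yomekic 'zuro' matches the regular reflex exactly, so the pair is cognate.

yes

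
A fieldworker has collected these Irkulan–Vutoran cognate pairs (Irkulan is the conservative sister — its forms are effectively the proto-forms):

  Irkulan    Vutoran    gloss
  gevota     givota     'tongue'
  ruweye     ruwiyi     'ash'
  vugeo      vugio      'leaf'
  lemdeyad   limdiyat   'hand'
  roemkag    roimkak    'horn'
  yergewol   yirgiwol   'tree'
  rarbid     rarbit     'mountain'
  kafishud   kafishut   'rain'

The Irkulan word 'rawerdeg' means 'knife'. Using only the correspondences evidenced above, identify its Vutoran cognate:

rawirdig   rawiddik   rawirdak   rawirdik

rawirdik

yergewol ~ yirgiwol — Irkulan e corresponds to Vutoran i after a consonant, before r.
ruweye ~ ruwiyi, lemdeyad ~ limdiyat — Irkulan e corresponds to Vutoran i after a consonant, before a consonant other than r, m, n, p, b, f, v.
roemkag ~ roimkak — Irkulan g corresponds to Vutoran k word-finally.
Applying these to Irkulan 'rawerdeg':
  rawerdeg → rawirdeg   (e→i after a consonant, before r)
  rawirdeg → rawirdig   (e→i after a consonant, before a consonant other than r, m, n, p, b, f, v)
  rawirdig → rawirdik   (g→k word-finally)
So the Vutoran cognate is 'rawirdik'.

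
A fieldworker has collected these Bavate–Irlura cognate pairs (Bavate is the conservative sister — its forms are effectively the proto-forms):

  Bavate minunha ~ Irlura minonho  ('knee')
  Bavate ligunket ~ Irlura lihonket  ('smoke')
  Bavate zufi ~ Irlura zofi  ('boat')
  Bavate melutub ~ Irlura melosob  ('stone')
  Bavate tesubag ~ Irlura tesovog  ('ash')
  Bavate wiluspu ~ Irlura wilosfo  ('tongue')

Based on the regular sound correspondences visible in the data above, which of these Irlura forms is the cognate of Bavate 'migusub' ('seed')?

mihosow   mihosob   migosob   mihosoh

mihosob

ligunket ~ lihonket — Bavate g corresponds to Irlura h between vowels (before a back vowel).
melutub ~ melosob, wiluspu ~ wilosfo — Bavate u corresponds to Irlura o after a consonant, before a consonant other than r, m, n, p, b, f, v.
melutub ~ melosob, tesubag ~ tesovog — Bavate u corresponds to Irlura o after a consonant, before a labial obstruent.
Applying these to Bavate 'migusub':
  migusub → mihusub   (g→h between vowels (before a back vowel))
  mihusub → mihosub   (u→o after a consonant, before a consonant other than r, m, n, p, b, f, v)
  mihosub → mihosob   (u→o after a consonant, before a labial obstruent)
So the Irlura cognate is 'mihosob'.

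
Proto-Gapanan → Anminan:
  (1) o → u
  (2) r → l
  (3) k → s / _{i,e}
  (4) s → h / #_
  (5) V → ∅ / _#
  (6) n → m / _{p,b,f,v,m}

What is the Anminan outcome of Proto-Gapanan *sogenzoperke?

Anminan: *sogenzoperke
  sogenzoperke → sugenzuperke   [vowel merger]
  sugenzuperke → sugenzupelke   [unconditioned shift]
  sugenzupelke → sugenzupelse   [palatalisation]
  sugenzupelse → hugenzupelse   [debuccalisation]
  hugenzupelse → hugenzupels   [apocope]
  hugenzupels (rule 6 does not apply)
  giving Anminan hugenzupels.

hugenzupels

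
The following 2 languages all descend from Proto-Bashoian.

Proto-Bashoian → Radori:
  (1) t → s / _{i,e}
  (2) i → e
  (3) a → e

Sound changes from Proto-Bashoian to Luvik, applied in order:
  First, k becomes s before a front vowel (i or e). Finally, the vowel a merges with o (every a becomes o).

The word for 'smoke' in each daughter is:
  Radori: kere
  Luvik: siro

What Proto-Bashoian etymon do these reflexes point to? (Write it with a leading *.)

*kira

Position 2: Radori has e, Luvik has i. Luvik preserves i here (none of its changes turn any other segment into i), so the proto-segment is *i.
Position 4: Radori has e, Luvik has o. Taking the neighbouring segments as reconstructed: Radori e could go back to *a or *e or *i; Luvik o could go back to *a or *o — the one source consistent with every daughter is *a.
Position 1: Radori has k, Luvik has s. Radori preserves k here (none of its changes turn any other segment into k), so the proto-segment is *k.
This points to *kira. Verify forward in each daughter:
Radori: *kira
  kira (rule 1 does not apply)
  kira → kera   [vowel merger]
  kera → kere   [vowel merger]
  giving Radori kere.
Luvik: start from *kira.
  rule 1 (palatalisation): kira → sira
  rule 2 (vowel merger): sira → siro
  ⇒ Luvik siro
*kira is the unique common source.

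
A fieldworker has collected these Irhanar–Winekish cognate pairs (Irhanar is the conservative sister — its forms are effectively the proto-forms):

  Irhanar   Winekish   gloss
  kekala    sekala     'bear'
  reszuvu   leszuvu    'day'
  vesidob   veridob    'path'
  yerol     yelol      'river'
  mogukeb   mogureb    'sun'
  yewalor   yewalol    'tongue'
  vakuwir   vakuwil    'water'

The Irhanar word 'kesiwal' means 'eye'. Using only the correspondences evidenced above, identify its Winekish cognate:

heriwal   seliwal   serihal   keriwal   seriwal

kekala ~ sekala — Irhanar k corresponds to Winekish s word-initially before a front vowel.
vesidob ~ veridob — Irhanar s corresponds to Winekish r between vowels (before a front vowel).
Applying these to Irhanar 'kesiwal':
  kesiwal → sesiwal   (k→s word-initially before a front vowel)
  sesiwal → seriwal   (s→r between vowels (before a front vowel))
So the Winekish cognate is 'seriwal'.

seriwal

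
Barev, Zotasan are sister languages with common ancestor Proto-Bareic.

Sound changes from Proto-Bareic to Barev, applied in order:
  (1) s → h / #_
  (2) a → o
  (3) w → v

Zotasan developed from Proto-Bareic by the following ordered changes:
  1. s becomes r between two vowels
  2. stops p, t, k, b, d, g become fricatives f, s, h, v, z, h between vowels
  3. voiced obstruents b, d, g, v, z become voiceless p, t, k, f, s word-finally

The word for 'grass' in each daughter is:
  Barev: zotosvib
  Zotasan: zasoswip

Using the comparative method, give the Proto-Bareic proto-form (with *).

*zatoswib

Position 6: Barev has v, Zotasan has w. Zotasan preserves w here (none of its changes turn any other segment into w), so the proto-segment is *w.
Position 3: Barev has t, Zotasan has s. Barev preserves t here (none of its changes turn any other segment into t), so the proto-segment is *t.
Position 8: Barev has b, Zotasan has p. Barev preserves b here (none of its changes turn any other segment into b), so the proto-segment is *b.
Verify the candidate proto-form against each daughter:
Barev: start from *zatoswib.
  rule 1: no change — zatoswib
  rule 2 (vowel merger): zatoswib → zotoswib
  rule 3 (unconditioned shift): zotoswib → zotosvib
  ⇒ Barev zotosvib
Zotasan: *zatoswib > zasoswib > zasoswip  (by intervocalic lenition, final devoicing)
No other proto-form is consistent with every reflex, so the reconstruction is *zatoswib.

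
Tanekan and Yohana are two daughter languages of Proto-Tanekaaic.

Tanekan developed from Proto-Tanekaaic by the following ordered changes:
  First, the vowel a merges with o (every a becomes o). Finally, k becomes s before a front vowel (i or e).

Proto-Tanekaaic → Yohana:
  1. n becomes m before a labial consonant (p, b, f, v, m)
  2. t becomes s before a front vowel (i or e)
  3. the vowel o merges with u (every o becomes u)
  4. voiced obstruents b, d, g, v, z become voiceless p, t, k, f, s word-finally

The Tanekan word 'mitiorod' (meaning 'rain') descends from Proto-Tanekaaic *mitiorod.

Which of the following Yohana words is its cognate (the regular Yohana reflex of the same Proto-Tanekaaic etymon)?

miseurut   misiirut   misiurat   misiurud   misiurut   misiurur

Yohana: *mitiorod > misiorod > misiurud > misiurut  (by palatalisation, vowel merger, final devoicing)
Among the options, 'misiurut' alone shows every Yohana change applied in order.

misiurut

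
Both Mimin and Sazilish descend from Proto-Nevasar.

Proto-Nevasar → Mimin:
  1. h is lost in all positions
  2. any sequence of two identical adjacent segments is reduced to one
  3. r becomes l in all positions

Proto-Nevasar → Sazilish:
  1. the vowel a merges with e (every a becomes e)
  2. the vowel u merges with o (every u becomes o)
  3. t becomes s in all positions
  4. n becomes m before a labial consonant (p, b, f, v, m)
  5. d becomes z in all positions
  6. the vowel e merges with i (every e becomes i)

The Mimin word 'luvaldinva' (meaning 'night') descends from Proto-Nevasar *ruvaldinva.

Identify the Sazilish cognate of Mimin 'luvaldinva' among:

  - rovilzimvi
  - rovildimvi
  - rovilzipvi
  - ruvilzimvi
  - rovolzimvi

rovilzimvi

Sazilish: *ruvaldinva > ruveldinve > roveldinve > roveldimve > rovelzimve > rovilzimvi  (by vowel merger, vowel merger, nasal place assimilation, unconditioned shift, vowel merger)
The other candidates each miss or misapply at least one Sazilish change.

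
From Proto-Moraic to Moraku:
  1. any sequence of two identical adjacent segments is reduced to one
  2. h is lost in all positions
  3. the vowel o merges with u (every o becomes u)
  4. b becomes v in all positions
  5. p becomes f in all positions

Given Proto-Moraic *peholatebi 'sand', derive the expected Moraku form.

Moraku: start from *peholatebi.
  rule 1: no change — peholatebi
  rule 2 (h-loss): peholatebi → peolatebi
  rule 3 (vowel merger): peolatebi → peulatebi
  rule 4 (unconditioned shift): peulatebi → peulatevi
  rule 5 (unconditioned shift): peulatevi → feulatevi
  ⇒ Moraku feulatevi

feulatevi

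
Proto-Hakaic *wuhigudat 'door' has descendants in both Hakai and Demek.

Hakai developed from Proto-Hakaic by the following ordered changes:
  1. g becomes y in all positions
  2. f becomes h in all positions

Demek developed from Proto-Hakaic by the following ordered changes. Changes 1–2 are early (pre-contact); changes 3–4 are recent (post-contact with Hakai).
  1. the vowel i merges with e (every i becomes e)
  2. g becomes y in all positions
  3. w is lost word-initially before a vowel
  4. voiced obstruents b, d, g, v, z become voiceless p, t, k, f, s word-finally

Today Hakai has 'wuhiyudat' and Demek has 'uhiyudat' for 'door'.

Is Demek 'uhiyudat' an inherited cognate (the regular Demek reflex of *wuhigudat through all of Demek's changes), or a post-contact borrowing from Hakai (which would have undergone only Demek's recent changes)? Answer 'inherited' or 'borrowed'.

If inherited, *wuhigudat would pass through all of Demek's changes:
Demek: *wuhigudat > wuhegudat > wuheyudat > uheyudat  (by vowel merger, unconditioned shift, glide loss)
If borrowed from Hakai 'wuhiyudat' after the early changes, it would undergo only the recent ones:
  rule 3 (glide loss): wuhiyudat → uhiyudat
  rule 4 (final devoicing): no change (uhiyudat)
  ⇒ as a loan: uhiyudat
Demek 'uhiyudat' matches the loan outcome 'uhiyudat', not the inherited 'uheyudat' — it skipped the early Demek changes, so it was borrowed from Hakai.

borrowed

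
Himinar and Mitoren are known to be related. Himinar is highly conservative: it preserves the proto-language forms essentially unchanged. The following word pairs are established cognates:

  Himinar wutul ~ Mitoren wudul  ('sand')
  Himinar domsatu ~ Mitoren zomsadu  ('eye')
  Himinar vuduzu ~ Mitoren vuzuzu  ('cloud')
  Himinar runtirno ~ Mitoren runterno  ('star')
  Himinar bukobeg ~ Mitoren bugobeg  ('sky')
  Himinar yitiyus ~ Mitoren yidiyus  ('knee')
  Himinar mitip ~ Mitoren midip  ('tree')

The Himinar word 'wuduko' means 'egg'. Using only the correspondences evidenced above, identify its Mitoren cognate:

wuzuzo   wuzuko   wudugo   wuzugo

vuduzu ~ vuzuzu — Himinar d corresponds to Mitoren z between vowels (before a back vowel).
bukobeg ~ bugobeg — Himinar k corresponds to Mitoren g between vowels (before a back vowel).
Applying these to Himinar 'wuduko':
  wuduko → wuzuko   (d→z between vowels (before a back vowel))
  wuzuko → wuzugo   (k→g between vowels (before a back vowel))
So the Mitoren cognate is 'wuzugo'.

wuzugo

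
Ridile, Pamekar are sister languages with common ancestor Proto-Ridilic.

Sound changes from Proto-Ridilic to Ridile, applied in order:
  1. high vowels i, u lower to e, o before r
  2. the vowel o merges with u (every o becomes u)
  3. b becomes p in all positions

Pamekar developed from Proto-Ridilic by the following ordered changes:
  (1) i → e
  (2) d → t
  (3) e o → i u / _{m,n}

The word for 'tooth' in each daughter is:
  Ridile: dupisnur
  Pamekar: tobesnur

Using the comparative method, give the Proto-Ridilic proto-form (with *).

Position 1: Ridile has d, Pamekar has t. Ridile preserves d here (none of its changes turn any other segment into d), so the proto-segment is *d.
Position 4: Ridile has i, Pamekar has e. Ridile preserves i here (none of its changes turn any other segment into i), so the proto-segment is *i.
Verify the candidate proto-form against each daughter:
Ridile: *dobisnur > dobisnor > dubisnur > dupisnur  (by pre-rhotic lowering, vowel merger, unconditioned shift)
Pamekar: *dobisnur > dobesnur > tobesnur  (by vowel merger, unconditioned shift)
Only *dobisnur yields all of Ridile dupisnur, Pamekar tobesnur.

*dobisnur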